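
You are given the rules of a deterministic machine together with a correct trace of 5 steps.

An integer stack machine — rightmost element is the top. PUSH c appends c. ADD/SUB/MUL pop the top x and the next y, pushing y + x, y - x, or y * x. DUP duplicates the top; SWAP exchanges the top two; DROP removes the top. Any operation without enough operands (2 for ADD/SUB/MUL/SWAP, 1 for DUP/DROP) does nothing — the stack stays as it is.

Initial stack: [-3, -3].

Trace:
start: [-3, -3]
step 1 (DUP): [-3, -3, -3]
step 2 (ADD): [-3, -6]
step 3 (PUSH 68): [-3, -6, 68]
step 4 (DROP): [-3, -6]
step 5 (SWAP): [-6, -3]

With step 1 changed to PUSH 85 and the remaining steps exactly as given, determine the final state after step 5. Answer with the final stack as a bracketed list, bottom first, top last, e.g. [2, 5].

(re-executing from step 1 with the substitution; state before step 1: [-3, -3])
step 1 (PUSH 85): [-3, -3, 85]
step 2 (ADD): [-3, 82]
step 3 (PUSH 68): [-3, 82, 68]
step 4 (DROP): [-3, 82]
step 5 (SWAP): [82, -3]

[82, -3]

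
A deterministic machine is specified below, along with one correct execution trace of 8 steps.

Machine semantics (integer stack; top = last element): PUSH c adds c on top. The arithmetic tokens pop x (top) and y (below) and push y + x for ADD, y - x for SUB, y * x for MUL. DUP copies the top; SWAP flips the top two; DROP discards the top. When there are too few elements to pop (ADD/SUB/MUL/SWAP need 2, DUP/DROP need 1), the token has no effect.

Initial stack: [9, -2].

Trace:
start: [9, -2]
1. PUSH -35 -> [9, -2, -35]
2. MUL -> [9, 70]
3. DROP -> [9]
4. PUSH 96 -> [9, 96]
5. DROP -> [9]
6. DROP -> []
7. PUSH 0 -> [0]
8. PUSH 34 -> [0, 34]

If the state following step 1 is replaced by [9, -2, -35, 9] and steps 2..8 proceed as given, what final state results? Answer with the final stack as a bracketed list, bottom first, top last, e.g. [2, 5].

[9, 0, 34]

state after step 1 := [9, -2, -35, 9]
2. MUL -> [9, -2, -315]
3. DROP -> [9, -2]
4. PUSH 96 -> [9, -2, 96]
5. DROP -> [9, -2]
6. DROP -> [9]
7. PUSH 0 -> [9, 0]
8. PUSH 34 -> [9, 0, 34]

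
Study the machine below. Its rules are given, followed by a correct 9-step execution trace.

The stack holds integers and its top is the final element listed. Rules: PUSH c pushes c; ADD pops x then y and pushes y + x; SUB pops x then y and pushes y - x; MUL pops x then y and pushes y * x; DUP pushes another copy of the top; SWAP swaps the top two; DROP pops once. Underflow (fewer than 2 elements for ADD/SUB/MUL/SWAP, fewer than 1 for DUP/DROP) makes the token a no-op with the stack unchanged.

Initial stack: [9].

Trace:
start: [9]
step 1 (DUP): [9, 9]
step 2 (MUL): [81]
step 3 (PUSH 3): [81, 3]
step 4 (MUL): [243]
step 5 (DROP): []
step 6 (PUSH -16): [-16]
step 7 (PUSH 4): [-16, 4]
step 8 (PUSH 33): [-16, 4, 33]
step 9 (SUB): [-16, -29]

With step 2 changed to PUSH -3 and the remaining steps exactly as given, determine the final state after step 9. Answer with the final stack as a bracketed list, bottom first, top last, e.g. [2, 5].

(re-executing from step 2 with the substitution; state before step 2: [9, 9])
step 2 (PUSH -3): [9, 9, -3]
step 3 (PUSH 3): [9, 9, -3, 3]
step 4 (MUL): [9, 9, -9]
step 5 (DROP): [9, 9]
step 6 (PUSH -16): [9, 9, -16]
step 7 (PUSH 4): [9, 9, -16, 4]
step 8 (PUSH 33): [9, 9, -16, 4, 33]
step 9 (SUB): [9, 9, -16, -29]

[9, 9, -16, -29]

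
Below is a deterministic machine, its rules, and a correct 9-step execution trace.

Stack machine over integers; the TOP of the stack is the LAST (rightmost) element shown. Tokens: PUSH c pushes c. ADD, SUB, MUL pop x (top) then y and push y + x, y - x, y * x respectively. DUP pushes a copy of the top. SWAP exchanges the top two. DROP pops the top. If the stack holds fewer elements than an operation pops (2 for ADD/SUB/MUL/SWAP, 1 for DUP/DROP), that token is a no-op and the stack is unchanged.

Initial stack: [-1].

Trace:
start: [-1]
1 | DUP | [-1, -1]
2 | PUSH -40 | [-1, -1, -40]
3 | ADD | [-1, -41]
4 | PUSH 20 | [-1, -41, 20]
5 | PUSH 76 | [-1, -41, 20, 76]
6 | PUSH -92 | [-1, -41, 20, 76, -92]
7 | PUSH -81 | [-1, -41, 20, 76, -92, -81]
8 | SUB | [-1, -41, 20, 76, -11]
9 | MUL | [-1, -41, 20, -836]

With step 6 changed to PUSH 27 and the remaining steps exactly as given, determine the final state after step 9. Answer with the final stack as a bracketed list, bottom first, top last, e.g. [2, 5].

[-1, -41, 20, 8208]

(re-executing from step 6 with the substitution; state before step 6: [-1, -41, 20, 76])
6 | PUSH 27 | [-1, -41, 20, 76, 27]
7 | PUSH -81 | [-1, -41, 20, 76, 27, -81]
8 | SUB | [-1, -41, 20, 76, 108]
9 | MUL | [-1, -41, 20, 8208]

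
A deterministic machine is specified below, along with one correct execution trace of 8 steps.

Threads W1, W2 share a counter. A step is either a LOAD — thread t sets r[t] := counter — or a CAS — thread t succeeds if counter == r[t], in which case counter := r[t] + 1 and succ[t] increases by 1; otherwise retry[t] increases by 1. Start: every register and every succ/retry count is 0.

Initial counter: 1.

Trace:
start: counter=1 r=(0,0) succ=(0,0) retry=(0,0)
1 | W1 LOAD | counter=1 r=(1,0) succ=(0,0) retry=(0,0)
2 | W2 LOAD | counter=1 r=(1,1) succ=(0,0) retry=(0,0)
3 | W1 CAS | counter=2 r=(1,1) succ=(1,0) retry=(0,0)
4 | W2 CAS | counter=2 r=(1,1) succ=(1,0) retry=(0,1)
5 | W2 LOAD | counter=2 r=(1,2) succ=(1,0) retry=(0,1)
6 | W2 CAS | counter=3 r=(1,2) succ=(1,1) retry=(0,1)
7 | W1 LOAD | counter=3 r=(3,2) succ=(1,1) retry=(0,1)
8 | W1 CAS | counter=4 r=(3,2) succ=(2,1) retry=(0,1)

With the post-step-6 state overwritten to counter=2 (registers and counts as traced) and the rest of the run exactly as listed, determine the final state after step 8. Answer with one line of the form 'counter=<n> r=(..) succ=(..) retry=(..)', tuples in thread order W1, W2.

state after step 6 := counter=2 r=(1,2) succ=(1,1) retry=(0,1)
7 | W1 LOAD | counter=2 r=(2,2) succ=(1,1) retry=(0,1)
8 | W1 CAS | counter=3 r=(2,2) succ=(2,1) retry=(0,1)

counter=3 r=(2,2) succ=(2,1) retry=(0,1)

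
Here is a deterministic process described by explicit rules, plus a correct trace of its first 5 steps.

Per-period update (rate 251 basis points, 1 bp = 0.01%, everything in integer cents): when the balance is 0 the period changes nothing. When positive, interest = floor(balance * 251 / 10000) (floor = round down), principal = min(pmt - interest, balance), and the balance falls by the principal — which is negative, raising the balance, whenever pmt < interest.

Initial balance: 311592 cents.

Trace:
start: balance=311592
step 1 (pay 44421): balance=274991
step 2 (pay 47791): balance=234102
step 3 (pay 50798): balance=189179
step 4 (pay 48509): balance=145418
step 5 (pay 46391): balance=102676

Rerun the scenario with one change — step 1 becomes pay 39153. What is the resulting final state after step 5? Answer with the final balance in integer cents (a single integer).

108494

(re-executing from step 1 with the substitution; state before step 1: balance=311592)
step 1 (pay 39153): balance=280259
step 2 (pay 47791): balance=239502
step 3 (pay 50798): balance=194715
step 4 (pay 48509): balance=151093
step 5 (pay 46391): balance=108494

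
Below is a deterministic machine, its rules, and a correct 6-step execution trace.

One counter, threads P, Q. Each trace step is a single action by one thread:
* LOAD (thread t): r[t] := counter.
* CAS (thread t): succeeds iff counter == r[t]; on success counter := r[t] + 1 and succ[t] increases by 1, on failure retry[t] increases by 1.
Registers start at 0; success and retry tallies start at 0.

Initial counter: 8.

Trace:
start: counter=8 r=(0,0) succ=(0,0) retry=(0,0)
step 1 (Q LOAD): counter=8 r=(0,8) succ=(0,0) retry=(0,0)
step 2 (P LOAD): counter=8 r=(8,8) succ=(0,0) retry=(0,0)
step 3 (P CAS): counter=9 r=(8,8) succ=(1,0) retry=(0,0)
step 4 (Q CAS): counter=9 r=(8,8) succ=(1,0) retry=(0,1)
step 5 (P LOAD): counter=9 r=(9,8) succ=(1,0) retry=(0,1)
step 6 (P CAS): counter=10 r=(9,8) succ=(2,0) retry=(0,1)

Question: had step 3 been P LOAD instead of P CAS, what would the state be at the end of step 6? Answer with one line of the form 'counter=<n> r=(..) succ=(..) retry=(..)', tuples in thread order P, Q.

(re-executing from step 3 with the substitution; state before step 3: counter=8 r=(8,8) succ=(0,0) retry=(0,0))
step 3 (P LOAD): counter=8 r=(8,8) succ=(0,0) retry=(0,0)
step 4 (Q CAS): counter=9 r=(8,8) succ=(0,1) retry=(0,0)
step 5 (P LOAD): counter=9 r=(9,8) succ=(0,1) retry=(0,0)
step 6 (P CAS): counter=10 r=(9,8) succ=(1,1) retry=(0,0)

counter=10 r=(9,8) succ=(1,1) retry=(0,0)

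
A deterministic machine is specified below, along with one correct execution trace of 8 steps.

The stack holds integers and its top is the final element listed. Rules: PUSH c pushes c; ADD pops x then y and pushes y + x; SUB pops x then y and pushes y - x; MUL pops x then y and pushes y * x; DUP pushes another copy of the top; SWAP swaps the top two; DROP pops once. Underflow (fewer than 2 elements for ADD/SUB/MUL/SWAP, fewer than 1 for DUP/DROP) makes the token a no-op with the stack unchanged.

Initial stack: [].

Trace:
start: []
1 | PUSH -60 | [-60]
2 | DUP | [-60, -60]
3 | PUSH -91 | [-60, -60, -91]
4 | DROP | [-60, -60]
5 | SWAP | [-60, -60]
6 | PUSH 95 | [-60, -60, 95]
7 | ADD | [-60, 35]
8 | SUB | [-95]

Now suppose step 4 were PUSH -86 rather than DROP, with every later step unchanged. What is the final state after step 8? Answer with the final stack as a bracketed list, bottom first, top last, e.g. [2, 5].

(re-executing from step 4 with the substitution; state before step 4: [-60, -60, -91])
4 | PUSH -86 | [-60, -60, -91, -86]
5 | SWAP | [-60, -60, -86, -91]
6 | PUSH 95 | [-60, -60, -86, -91, 95]
7 | ADD | [-60, -60, -86, 4]
8 | SUB | [-60, -60, -90]

[-60, -60, -90]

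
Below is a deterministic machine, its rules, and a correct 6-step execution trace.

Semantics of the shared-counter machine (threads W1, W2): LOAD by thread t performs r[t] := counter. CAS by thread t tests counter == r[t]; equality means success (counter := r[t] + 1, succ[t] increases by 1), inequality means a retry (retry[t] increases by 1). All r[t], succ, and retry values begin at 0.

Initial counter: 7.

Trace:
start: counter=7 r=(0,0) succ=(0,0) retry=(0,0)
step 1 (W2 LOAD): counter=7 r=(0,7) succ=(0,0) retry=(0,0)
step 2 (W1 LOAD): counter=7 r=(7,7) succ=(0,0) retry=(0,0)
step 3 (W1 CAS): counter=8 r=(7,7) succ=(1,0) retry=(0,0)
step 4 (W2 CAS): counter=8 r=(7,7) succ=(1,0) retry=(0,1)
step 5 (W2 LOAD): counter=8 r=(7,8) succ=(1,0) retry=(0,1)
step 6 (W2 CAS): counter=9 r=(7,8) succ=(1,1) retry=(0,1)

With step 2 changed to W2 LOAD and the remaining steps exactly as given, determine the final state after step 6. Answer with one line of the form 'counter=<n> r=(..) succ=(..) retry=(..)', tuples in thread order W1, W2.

(re-executing from step 2 with the substitution; state before step 2: counter=7 r=(0,7) succ=(0,0) retry=(0,0))
step 2 (W2 LOAD): counter=7 r=(0,7) succ=(0,0) retry=(0,0)
step 3 (W1 CAS): counter=7 r=(0,7) succ=(0,0) retry=(1,0)
step 4 (W2 CAS): counter=8 r=(0,7) succ=(0,1) retry=(1,0)
step 5 (W2 LOAD): counter=8 r=(0,8) succ=(0,1) retry=(1,0)
step 6 (W2 CAS): counter=9 r=(0,8) succ=(0,2) retry=(1,0)

counter=9 r=(0,8) succ=(0,2) retry=(1,0)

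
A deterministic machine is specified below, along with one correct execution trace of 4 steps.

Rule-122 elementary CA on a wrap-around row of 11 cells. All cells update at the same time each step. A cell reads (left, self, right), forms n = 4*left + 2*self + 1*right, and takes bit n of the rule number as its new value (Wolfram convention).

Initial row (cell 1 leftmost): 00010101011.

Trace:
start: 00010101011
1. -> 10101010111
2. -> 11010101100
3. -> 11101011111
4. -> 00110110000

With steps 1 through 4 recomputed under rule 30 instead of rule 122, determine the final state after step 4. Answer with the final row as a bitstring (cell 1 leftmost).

(re-executing steps 1..4 under rule 30; state before step 1: 00010101011)
1. -> 10110101010
2. -> 10100101010
3. -> 10111101010
4. -> 10100001010

10100001010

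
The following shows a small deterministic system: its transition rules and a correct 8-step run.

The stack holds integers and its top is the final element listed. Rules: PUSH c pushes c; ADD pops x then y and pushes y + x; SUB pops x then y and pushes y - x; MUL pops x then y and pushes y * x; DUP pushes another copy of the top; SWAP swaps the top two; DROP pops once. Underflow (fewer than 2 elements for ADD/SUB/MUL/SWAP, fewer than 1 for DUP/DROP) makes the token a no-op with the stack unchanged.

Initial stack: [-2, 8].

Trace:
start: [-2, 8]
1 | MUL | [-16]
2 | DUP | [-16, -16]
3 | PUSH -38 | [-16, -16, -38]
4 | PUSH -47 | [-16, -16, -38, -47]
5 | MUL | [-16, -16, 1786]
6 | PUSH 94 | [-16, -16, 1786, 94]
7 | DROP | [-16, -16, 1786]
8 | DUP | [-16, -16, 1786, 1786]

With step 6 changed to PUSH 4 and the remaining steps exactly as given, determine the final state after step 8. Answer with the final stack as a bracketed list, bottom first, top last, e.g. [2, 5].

(re-executing from step 6 with the substitution; state before step 6: [-16, -16, 1786])
6 | PUSH 4 | [-16, -16, 1786, 4]
7 | DROP | [-16, -16, 1786]
8 | DUP | [-16, -16, 1786, 1786]

[-16, -16, 1786, 1786]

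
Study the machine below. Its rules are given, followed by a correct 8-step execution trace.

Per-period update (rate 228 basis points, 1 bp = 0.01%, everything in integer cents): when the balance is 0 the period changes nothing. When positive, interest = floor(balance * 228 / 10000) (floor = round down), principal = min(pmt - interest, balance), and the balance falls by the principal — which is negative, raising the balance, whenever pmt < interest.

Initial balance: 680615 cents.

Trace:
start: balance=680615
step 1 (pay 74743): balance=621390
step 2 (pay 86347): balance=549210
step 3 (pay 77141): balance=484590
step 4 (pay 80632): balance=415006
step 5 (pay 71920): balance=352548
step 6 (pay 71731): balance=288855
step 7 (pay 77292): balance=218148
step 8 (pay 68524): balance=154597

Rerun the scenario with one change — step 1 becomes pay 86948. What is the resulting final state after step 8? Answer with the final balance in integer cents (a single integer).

(re-executing from step 1 with the substitution; state before step 1: balance=680615)
step 1 (pay 86948): balance=609185
step 2 (pay 86347): balance=536727
step 3 (pay 77141): balance=471823
step 4 (pay 80632): balance=401948
step 5 (pay 71920): balance=339192
step 6 (pay 71731): balance=275194
step 7 (pay 77292): balance=204176
step 8 (pay 68524): balance=140307

140307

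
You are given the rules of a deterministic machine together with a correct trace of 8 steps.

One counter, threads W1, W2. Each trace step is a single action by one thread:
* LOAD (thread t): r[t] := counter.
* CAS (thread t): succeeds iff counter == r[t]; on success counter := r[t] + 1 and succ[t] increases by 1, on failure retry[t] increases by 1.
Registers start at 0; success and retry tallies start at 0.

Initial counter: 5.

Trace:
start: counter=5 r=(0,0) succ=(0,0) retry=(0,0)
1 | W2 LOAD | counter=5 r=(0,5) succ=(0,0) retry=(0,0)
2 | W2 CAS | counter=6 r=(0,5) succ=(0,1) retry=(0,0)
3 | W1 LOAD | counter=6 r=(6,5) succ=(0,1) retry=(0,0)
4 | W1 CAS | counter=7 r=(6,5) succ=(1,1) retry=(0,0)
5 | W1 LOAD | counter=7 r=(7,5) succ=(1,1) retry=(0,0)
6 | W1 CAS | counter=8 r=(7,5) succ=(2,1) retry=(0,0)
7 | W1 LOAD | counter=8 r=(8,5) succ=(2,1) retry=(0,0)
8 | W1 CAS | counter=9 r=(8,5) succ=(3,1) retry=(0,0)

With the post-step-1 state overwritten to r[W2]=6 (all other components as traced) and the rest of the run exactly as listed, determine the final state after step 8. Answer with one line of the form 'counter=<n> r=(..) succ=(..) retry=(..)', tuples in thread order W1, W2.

counter=8 r=(7,6) succ=(3,0) retry=(0,1)

state after step 1 := counter=5 r=(0,6) succ=(0,0) retry=(0,0)
2 | W2 CAS | counter=5 r=(0,6) succ=(0,0) retry=(0,1)
3 | W1 LOAD | counter=5 r=(5,6) succ=(0,0) retry=(0,1)
4 | W1 CAS | counter=6 r=(5,6) succ=(1,0) retry=(0,1)
5 | W1 LOAD | counter=6 r=(6,6) succ=(1,0) retry=(0,1)
6 | W1 CAS | counter=7 r=(6,6) succ=(2,0) retry=(0,1)
7 | W1 LOAD | counter=7 r=(7,6) succ=(2,0) retry=(0,1)
8 | W1 CAS | counter=8 r=(7,6) succ=(3,0) retry=(0,1)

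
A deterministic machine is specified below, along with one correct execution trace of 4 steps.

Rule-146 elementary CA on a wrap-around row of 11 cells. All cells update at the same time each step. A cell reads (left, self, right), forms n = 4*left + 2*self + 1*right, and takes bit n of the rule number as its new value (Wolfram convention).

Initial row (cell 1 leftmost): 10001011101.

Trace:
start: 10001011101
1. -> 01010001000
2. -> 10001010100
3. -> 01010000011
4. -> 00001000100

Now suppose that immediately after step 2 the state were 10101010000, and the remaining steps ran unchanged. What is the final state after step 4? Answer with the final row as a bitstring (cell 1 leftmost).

10000010110

state after step 2 := 10101010000
3. -> 00000001001
4. -> 10000010110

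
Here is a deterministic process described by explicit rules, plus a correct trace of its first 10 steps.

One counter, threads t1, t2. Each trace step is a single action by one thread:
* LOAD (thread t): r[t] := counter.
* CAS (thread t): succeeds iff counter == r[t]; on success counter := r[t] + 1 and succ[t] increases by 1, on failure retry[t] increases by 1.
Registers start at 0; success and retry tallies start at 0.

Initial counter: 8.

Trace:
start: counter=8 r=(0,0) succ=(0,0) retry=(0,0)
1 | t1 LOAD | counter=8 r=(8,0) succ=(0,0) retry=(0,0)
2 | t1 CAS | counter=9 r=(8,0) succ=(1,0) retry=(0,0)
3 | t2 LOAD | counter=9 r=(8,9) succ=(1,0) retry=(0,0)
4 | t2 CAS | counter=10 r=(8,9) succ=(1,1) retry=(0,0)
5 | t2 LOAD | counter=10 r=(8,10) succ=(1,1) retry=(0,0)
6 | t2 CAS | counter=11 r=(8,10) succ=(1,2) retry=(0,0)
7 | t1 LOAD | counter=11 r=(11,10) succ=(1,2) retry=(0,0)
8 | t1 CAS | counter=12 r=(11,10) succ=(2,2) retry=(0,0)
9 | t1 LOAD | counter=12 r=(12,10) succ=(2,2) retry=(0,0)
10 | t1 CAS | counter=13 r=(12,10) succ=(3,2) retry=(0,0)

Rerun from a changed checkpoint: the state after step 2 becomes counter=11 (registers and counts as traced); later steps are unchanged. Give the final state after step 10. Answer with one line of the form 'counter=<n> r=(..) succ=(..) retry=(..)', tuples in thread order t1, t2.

counter=15 r=(14,12) succ=(3,2) retry=(0,0)

state after step 2 := counter=11 r=(8,0) succ=(1,0) retry=(0,0)
3 | t2 LOAD | counter=11 r=(8,11) succ=(1,0) retry=(0,0)
4 | t2 CAS | counter=12 r=(8,11) succ=(1,1) retry=(0,0)
5 | t2 LOAD | counter=12 r=(8,12) succ=(1,1) retry=(0,0)
6 | t2 CAS | counter=13 r=(8,12) succ=(1,2) retry=(0,0)
7 | t1 LOAD | counter=13 r=(13,12) succ=(1,2) retry=(0,0)
8 | t1 CAS | counter=14 r=(13,12) succ=(2,2) retry=(0,0)
9 | t1 LOAD | counter=14 r=(14,12) succ=(2,2) retry=(0,0)
10 | t1 CAS | counter=15 r=(14,12) succ=(3,2) retry=(0,0)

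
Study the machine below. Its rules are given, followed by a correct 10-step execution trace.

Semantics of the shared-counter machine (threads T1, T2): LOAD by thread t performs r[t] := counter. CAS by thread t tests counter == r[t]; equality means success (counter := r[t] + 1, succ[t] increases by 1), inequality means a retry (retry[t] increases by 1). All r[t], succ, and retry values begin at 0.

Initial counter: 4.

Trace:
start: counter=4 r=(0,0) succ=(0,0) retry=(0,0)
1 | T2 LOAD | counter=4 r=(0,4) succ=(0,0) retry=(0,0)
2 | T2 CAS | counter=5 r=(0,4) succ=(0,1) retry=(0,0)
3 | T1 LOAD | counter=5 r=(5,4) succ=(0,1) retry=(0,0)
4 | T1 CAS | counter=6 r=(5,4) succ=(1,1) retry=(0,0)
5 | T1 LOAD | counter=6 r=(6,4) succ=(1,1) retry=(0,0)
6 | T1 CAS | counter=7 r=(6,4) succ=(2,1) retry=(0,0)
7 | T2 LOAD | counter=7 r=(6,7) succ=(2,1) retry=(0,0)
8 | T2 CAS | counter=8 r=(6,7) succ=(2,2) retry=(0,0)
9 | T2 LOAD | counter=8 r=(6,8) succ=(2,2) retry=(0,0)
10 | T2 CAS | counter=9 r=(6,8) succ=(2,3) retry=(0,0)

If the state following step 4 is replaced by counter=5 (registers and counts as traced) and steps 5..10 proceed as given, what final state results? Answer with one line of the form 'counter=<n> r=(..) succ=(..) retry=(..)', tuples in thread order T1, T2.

counter=8 r=(5,7) succ=(2,3) retry=(0,0)

state after step 4 := counter=5 r=(5,4) succ=(1,1) retry=(0,0)
5 | T1 LOAD | counter=5 r=(5,4) succ=(1,1) retry=(0,0)
6 | T1 CAS | counter=6 r=(5,4) succ=(2,1) retry=(0,0)
7 | T2 LOAD | counter=6 r=(5,6) succ=(2,1) retry=(0,0)
8 | T2 CAS | counter=7 r=(5,6) succ=(2,2) retry=(0,0)
9 | T2 LOAD | counter=7 r=(5,7) succ=(2,2) retry=(0,0)
10 | T2 CAS | counter=8 r=(5,7) succ=(2,3) retry=(0,0)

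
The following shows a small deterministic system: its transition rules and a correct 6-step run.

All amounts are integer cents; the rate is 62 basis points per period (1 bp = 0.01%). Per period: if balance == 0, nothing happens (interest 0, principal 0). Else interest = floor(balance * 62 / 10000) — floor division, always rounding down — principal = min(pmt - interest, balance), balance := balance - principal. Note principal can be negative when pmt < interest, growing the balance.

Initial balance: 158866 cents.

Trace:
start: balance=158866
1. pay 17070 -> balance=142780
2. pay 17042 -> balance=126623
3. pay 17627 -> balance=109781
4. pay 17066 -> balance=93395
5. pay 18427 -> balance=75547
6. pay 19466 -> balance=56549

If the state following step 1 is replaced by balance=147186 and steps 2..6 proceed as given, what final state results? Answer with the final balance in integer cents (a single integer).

state after step 1 := balance=147186
2. pay 17042 -> balance=131056
3. pay 17627 -> balance=114241
4. pay 17066 -> balance=97883
5. pay 18427 -> balance=80062
6. pay 19466 -> balance=61092

61092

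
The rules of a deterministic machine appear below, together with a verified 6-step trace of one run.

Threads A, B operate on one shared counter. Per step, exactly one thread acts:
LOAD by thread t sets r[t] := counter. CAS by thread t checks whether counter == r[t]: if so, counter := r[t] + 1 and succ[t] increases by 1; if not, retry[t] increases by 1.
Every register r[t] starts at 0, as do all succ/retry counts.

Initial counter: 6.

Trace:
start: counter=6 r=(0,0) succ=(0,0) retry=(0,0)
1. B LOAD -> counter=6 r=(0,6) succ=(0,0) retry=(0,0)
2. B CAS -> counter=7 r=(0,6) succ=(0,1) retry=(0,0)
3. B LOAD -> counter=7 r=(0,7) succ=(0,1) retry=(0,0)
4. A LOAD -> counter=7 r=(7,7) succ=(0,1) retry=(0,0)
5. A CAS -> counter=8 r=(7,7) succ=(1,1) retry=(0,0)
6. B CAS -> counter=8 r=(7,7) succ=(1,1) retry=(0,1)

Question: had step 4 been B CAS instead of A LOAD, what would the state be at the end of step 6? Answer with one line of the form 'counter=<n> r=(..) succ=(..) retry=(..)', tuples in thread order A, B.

(re-executing from step 4 with the substitution; state before step 4: counter=7 r=(0,7) succ=(0,1) retry=(0,0))
4. B CAS -> counter=8 r=(0,7) succ=(0,2) retry=(0,0)
5. A CAS -> counter=8 r=(0,7) succ=(0,2) retry=(1,0)
6. B CAS -> counter=8 r=(0,7) succ=(0,2) retry=(1,1)

counter=8 r=(0,7) succ=(0,2) retry=(1,1)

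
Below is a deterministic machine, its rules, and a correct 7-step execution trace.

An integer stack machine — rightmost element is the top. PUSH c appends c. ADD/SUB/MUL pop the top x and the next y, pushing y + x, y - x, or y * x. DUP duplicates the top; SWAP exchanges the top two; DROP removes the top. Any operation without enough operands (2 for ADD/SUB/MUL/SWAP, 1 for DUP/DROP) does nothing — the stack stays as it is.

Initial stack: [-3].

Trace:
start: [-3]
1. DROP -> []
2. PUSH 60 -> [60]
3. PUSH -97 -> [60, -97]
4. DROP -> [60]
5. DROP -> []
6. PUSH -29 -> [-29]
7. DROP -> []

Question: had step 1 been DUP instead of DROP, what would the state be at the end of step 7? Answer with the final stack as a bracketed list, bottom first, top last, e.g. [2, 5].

(re-executing from step 1 with the substitution; state before step 1: [-3])
1. DUP -> [-3, -3]
2. PUSH 60 -> [-3, -3, 60]
3. PUSH -97 -> [-3, -3, 60, -97]
4. DROP -> [-3, -3, 60]
5. DROP -> [-3, -3]
6. PUSH -29 -> [-3, -3, -29]
7. DROP -> [-3, -3]

[-3, -3]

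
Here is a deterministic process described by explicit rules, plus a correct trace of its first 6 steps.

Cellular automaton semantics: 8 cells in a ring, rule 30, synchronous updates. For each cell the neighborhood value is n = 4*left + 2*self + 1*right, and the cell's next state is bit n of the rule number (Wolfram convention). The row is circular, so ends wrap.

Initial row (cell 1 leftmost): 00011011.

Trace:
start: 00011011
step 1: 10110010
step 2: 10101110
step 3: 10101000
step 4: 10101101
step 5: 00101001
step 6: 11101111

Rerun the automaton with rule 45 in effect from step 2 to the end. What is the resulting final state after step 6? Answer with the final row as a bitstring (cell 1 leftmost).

(re-executing steps 2..6 under rule 45; state before step 2: 10110010)
step 2: 11100011
step 3: 00001010
step 4: 11101110
step 5: 10011001
step 6: 00010001

00010001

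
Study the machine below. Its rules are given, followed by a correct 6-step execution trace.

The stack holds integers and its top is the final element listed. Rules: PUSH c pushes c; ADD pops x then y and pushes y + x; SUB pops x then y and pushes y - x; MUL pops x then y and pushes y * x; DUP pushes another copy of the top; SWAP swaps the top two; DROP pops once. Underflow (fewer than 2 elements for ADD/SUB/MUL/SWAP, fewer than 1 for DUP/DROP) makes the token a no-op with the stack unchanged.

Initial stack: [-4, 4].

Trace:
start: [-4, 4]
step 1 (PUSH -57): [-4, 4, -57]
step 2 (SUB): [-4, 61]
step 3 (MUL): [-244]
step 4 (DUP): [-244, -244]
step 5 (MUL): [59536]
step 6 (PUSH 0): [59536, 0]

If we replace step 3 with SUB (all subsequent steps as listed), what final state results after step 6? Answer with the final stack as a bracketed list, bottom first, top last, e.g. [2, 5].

[4225, 0]

(re-executing from step 3 with the substitution; state before step 3: [-4, 61])
step 3 (SUB): [-65]
step 4 (DUP): [-65, -65]
step 5 (MUL): [4225]
step 6 (PUSH 0): [4225, 0]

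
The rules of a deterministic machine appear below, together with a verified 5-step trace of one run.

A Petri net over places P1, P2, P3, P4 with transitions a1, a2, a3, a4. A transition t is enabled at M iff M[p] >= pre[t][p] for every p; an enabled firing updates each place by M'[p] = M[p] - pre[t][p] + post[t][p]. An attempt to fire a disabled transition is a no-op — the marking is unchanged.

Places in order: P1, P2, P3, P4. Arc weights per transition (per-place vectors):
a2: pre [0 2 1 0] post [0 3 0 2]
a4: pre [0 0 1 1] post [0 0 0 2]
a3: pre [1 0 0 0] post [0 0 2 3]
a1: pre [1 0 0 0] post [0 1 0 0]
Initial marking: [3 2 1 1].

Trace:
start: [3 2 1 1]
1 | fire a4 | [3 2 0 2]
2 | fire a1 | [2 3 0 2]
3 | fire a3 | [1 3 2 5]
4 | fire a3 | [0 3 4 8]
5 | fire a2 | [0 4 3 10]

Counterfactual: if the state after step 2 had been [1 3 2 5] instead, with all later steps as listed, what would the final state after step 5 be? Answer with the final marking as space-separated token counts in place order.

state after step 2 := [1 3 2 5]
3 | fire a3 | [0 3 4 8]
4 | fire a3 | [0 3 4 8]
5 | fire a2 | [0 4 3 10]

0 4 3 10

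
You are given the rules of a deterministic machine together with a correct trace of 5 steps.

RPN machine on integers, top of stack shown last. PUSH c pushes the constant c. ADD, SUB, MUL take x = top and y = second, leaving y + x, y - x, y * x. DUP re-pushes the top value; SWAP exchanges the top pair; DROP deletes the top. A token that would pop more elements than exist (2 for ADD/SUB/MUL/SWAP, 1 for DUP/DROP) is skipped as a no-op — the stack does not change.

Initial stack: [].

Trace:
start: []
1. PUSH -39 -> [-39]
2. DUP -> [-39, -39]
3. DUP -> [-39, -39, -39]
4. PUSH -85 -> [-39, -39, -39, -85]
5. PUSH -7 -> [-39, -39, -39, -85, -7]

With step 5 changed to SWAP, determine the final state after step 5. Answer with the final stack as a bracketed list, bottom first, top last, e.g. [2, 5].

(re-executing from step 5 with the substitution; state before step 5: [-39, -39, -39, -85])
5. SWAP -> [-39, -39, -85, -39]

[-39, -39, -85, -39]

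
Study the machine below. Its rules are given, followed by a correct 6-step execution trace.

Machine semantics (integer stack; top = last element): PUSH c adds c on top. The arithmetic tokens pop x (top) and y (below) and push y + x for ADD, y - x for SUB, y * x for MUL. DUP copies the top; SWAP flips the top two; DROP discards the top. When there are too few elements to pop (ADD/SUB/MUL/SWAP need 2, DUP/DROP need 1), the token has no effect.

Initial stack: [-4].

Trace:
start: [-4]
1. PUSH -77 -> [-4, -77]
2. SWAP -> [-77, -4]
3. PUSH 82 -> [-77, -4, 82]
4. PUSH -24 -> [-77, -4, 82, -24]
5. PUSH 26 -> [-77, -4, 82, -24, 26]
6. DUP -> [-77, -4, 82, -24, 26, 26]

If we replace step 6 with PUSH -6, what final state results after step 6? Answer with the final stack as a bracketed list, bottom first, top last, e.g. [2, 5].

(re-executing from step 6 with the substitution; state before step 6: [-77, -4, 82, -24, 26])
6. PUSH -6 -> [-77, -4, 82, -24, 26, -6]

[-77, -4, 82, -24, 26, -6]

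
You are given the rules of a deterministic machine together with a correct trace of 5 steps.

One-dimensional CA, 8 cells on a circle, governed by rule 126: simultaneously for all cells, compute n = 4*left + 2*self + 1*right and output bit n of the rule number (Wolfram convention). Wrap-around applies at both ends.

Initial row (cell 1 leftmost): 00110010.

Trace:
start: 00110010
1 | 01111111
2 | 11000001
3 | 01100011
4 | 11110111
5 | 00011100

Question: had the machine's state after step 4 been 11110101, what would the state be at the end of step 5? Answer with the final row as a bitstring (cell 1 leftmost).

state after step 4 := 11110101
5 | 00011111

00011111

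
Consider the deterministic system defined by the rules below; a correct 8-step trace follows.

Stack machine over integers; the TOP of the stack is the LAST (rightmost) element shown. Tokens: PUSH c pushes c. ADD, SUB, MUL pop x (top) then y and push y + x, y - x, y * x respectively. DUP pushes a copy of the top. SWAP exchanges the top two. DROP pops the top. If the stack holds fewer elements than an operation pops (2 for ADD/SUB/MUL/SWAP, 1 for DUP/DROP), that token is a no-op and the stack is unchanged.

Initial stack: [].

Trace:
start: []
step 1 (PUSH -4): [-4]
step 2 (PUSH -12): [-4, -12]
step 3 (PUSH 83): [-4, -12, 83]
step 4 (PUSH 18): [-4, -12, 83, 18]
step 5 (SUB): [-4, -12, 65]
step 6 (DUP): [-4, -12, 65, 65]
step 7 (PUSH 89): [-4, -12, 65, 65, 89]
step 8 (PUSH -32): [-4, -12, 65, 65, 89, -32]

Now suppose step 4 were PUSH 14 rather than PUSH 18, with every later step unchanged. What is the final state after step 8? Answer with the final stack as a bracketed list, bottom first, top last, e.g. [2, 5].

(re-executing from step 4 with the substitution; state before step 4: [-4, -12, 83])
step 4 (PUSH 14): [-4, -12, 83, 14]
step 5 (SUB): [-4, -12, 69]
step 6 (DUP): [-4, -12, 69, 69]
step 7 (PUSH 89): [-4, -12, 69, 69, 89]
step 8 (PUSH -32): [-4, -12, 69, 69, 89, -32]

[-4, -12, 69, 69, 89, -32]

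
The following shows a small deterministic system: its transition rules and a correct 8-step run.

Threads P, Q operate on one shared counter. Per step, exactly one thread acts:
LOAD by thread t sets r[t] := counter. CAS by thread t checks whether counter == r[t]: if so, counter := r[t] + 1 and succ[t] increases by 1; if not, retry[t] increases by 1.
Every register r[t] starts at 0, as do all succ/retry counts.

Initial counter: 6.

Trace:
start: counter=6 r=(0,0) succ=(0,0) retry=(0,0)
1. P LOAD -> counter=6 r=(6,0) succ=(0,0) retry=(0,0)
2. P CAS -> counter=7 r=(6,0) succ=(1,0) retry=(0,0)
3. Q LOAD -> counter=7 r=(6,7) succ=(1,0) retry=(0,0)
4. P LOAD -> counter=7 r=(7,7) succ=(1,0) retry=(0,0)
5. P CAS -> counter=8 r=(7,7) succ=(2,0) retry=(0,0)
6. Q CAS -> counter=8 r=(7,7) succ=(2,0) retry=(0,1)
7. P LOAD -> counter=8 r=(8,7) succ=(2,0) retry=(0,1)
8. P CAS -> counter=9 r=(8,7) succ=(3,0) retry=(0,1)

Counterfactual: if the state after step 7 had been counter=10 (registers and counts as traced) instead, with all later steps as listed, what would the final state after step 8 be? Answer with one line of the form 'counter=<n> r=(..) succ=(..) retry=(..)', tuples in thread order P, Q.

state after step 7 := counter=10 r=(8,7) succ=(2,0) retry=(0,1)
8. P CAS -> counter=10 r=(8,7) succ=(2,0) retry=(1,1)

counter=10 r=(8,7) succ=(2,0) retry=(1,1)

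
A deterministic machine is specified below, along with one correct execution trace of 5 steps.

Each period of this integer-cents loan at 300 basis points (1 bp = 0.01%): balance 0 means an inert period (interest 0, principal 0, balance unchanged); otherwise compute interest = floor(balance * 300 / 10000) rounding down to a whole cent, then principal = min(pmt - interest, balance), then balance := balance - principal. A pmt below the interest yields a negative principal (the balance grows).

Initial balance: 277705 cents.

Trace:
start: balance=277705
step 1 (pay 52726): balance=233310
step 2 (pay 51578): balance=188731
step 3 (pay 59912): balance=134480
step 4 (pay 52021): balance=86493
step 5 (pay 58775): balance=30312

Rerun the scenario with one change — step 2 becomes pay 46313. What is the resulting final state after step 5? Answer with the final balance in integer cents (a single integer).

36066

(re-executing from step 2 with the substitution; state before step 2: balance=233310)
step 2 (pay 46313): balance=193996
step 3 (pay 59912): balance=139903
step 4 (pay 52021): balance=92079
step 5 (pay 58775): balance=36066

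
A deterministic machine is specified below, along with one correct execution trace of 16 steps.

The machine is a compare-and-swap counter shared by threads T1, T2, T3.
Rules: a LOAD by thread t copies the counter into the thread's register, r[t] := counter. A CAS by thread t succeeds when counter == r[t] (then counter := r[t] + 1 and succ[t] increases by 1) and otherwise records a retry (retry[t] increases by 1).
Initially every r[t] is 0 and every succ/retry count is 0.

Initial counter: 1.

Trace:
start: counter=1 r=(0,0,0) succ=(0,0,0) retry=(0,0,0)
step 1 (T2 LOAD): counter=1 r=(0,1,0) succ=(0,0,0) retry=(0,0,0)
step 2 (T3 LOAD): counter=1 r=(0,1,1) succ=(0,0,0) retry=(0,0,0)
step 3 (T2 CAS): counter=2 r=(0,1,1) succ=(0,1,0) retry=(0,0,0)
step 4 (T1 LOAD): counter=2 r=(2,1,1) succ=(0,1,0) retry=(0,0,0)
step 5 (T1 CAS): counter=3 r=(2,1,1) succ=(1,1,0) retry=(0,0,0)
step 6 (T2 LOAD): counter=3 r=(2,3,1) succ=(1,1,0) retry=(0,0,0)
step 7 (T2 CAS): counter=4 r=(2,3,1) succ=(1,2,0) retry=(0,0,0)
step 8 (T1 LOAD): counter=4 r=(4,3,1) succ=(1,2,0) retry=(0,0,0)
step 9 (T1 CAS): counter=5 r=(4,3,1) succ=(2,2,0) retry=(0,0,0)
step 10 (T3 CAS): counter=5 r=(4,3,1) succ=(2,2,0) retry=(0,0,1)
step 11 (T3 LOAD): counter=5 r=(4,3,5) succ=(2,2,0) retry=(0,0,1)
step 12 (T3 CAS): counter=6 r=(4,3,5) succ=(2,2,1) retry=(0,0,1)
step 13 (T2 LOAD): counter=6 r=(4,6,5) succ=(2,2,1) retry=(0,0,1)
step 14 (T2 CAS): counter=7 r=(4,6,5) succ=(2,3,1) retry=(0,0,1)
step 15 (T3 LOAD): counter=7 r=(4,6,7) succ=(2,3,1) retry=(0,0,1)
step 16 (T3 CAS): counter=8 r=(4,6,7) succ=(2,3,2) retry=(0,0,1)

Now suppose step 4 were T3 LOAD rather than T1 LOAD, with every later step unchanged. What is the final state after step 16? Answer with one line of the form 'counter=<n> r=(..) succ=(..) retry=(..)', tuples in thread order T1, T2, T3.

counter=7 r=(3,5,6) succ=(1,3,2) retry=(1,0,1)

(re-executing from step 4 with the substitution; state before step 4: counter=2 r=(0,1,1) succ=(0,1,0) retry=(0,0,0))
step 4 (T3 LOAD): counter=2 r=(0,1,2) succ=(0,1,0) retry=(0,0,0)
step 5 (T1 CAS): counter=2 r=(0,1,2) succ=(0,1,0) retry=(1,0,0)
step 6 (T2 LOAD): counter=2 r=(0,2,2) succ=(0,1,0) retry=(1,0,0)
step 7 (T2 CAS): counter=3 r=(0,2,2) succ=(0,2,0) retry=(1,0,0)
step 8 (T1 LOAD): counter=3 r=(3,2,2) succ=(0,2,0) retry=(1,0,0)
step 9 (T1 CAS): counter=4 r=(3,2,2) succ=(1,2,0) retry=(1,0,0)
step 10 (T3 CAS): counter=4 r=(3,2,2) succ=(1,2,0) retry=(1,0,1)
step 11 (T3 LOAD): counter=4 r=(3,2,4) succ=(1,2,0) retry=(1,0,1)
step 12 (T3 CAS): counter=5 r=(3,2,4) succ=(1,2,1) retry=(1,0,1)
step 13 (T2 LOAD): counter=5 r=(3,5,4) succ=(1,2,1) retry=(1,0,1)
step 14 (T2 CAS): counter=6 r=(3,5,4) succ=(1,3,1) retry=(1,0,1)
step 15 (T3 LOAD): counter=6 r=(3,5,6) succ=(1,3,1) retry=(1,0,1)
step 16 (T3 CAS): counter=7 r=(3,5,6) succ=(1,3,2) retry=(1,0,1)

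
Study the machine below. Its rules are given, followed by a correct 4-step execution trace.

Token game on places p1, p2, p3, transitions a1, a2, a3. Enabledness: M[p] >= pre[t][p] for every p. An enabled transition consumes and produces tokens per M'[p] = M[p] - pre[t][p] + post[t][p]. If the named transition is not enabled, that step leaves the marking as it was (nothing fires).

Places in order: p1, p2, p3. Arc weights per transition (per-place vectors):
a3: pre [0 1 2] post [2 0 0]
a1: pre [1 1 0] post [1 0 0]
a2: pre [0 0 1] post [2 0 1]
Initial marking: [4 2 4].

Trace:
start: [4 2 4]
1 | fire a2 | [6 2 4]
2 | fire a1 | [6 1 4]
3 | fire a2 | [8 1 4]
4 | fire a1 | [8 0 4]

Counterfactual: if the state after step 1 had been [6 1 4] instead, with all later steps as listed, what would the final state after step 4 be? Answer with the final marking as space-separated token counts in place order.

8 0 4

state after step 1 := [6 1 4]
2 | fire a1 | [6 0 4]
3 | fire a2 | [8 0 4]
4 | fire a1 | [8 0 4]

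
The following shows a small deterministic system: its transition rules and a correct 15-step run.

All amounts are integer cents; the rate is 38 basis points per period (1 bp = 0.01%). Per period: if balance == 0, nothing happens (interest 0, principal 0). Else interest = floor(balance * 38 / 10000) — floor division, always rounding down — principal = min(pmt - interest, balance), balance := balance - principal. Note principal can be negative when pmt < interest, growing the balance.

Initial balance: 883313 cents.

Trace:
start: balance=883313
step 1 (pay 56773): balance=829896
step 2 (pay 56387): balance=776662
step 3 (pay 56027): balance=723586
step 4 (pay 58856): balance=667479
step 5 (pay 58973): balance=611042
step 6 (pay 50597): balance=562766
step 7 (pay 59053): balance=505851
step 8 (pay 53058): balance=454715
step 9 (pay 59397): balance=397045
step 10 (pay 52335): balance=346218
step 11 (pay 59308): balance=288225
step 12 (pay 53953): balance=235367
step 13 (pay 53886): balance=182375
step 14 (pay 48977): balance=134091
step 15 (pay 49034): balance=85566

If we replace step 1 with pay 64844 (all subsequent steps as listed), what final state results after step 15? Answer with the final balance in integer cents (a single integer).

77054

(re-executing from step 1 with the substitution; state before step 1: balance=883313)
step 1 (pay 64844): balance=821825
step 2 (pay 56387): balance=768560
step 3 (pay 56027): balance=715453
step 4 (pay 58856): balance=659315
step 5 (pay 58973): balance=602847
step 6 (pay 50597): balance=554540
step 7 (pay 59053): balance=497594
step 8 (pay 53058): balance=446426
step 9 (pay 59397): balance=388725
step 10 (pay 52335): balance=337867
step 11 (pay 59308): balance=279842
step 12 (pay 53953): balance=226952
step 13 (pay 53886): balance=173928
step 14 (pay 48977): balance=125611
step 15 (pay 49034): balance=77054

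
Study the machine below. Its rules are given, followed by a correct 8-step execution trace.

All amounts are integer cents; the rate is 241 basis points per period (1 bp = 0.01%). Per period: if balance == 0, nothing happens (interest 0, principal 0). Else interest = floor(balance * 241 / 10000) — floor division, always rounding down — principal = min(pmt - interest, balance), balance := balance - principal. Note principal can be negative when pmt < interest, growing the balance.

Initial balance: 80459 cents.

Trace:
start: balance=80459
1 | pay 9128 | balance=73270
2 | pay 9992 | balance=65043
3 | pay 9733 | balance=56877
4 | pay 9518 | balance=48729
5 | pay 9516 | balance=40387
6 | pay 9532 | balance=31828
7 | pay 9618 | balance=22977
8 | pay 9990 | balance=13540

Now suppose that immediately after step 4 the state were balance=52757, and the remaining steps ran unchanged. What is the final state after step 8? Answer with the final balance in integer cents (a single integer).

17969

state after step 4 := balance=52757
5 | pay 9516 | balance=44512
6 | pay 9532 | balance=36052
7 | pay 9618 | balance=27302
8 | pay 9990 | balance=17969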